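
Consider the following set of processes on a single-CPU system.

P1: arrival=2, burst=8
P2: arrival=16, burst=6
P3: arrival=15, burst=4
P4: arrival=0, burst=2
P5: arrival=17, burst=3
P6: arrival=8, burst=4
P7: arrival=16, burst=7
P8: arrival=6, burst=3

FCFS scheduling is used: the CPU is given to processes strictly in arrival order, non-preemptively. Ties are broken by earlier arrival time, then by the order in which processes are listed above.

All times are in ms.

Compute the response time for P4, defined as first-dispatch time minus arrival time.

0

Timeline: | P4 0-2 | P1 2-10 | P8 10-13 | P6 13-17 | P3 17-21 | P2 21-27 | P7 27-34 | P5 34-37 |
Completion: P1=10  P2=27  P3=21  P4=2  P5=37  P6=17  P7=34  P8=13
Turnaround (C−A): P1=8  P2=11  P3=6  P4=2  P5=20  P6=9  P7=18  P8=7
Response(P4) = first start − arrival = 0 − 0 = 0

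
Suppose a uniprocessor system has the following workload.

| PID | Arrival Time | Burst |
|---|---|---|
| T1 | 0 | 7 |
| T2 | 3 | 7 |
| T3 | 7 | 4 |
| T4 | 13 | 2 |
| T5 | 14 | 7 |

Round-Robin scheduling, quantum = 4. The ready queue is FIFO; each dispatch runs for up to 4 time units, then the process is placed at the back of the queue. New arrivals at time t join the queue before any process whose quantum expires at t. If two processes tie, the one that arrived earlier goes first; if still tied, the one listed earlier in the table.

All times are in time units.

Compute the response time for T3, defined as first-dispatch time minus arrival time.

4

Timeline: | T1 0-4 | T2 4-8 | T1 8-11 | T3 11-15 | T2 15-18 | T4 18-20 | T5 20-27 |
Completion: T1=11  T2=18  T3=15  T4=20  T5=27
Response(T3) = first start − arrival = 11 − 7 = 4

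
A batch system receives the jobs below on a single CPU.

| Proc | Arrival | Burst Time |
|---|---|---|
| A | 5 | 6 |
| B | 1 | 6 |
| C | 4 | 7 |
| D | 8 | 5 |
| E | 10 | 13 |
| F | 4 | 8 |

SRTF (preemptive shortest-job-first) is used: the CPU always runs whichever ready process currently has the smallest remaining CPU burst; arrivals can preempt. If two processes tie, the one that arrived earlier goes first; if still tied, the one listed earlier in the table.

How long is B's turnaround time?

6

Timeline: | idle 0-1 | B 1-7 | A 7-13 | D 13-18 | C 18-25 | F 25-33 | E 33-46 |
Completion: A=13  B=7  C=25  D=18  E=46  F=33
Turnaround (C−A): A=8  B=6  C=21  D=10  E=36  F=29
Turnaround(B) = completion − arrival = 7 − 1 = 6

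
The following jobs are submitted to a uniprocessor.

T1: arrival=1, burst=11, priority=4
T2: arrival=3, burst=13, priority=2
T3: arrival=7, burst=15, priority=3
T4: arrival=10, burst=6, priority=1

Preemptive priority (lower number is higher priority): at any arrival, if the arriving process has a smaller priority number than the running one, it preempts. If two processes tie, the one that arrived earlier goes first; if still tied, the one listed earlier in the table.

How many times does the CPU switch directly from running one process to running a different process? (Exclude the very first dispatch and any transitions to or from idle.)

5

Gantt: | idle 0-1 | T1 1-3 | T2 3-10 | T4 10-16 | T2 16-22 | T3 22-37 | T1 37-46 |
Completion: T1=46  T2=22  T3=37  T4=16
Turnaround (C−A): T1=45  T2=19  T3=30  T4=6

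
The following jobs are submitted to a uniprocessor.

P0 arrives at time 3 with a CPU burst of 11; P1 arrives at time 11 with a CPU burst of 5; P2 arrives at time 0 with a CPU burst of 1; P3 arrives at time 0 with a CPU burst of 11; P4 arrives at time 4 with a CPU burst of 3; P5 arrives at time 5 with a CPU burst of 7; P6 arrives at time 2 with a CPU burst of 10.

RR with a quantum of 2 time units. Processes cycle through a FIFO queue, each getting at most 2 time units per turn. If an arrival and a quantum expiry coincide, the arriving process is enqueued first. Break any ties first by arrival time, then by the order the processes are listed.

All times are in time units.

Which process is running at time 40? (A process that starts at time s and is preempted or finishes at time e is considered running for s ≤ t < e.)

P1

Schedule: | P2 0-1 | P3 1-3 | P6 3-5 | P0 5-7 | P3 7-9 | P4 9-11 | P5 11-13 | P6 13-15 | P0 15-17 | P3 17-19 | P1 19-21 | P4 21-22 | P5 22-24 | P6 24-26 | P0 26-28 | P3 28-30 | P1 30-32 | P5 32-34 | P6 34-36 | P0 36-38 | P3 38-40 | P1 40-41 | P5 41-42 | P6 42-44 | P0 44-46 | P3 46-47 | P0 47-48 |
Completion: P0=48  P1=41  P2=1  P3=47  P4=22  P5=42  P6=44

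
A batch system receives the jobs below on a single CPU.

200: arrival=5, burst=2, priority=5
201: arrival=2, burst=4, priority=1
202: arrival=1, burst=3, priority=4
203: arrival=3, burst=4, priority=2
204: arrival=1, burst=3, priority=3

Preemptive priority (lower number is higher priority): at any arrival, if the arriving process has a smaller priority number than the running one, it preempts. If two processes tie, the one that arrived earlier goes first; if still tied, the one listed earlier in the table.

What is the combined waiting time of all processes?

Gantt: | idle 0-1 | 204 1-2 | 201 2-6 | 203 6-10 | 204 10-12 | 202 12-15 | 200 15-17 |
Completion: 200=17  201=6  202=15  203=10  204=12
Turnaround (C−A): 200=12  201=4  202=14  203=7  204=11
Waiting = turnaround − burst: 200=10, 201=0, 202=11, 203=3, 204=8
Total waiting = 10 + 0 + 11 + 3 + 8 = 32

32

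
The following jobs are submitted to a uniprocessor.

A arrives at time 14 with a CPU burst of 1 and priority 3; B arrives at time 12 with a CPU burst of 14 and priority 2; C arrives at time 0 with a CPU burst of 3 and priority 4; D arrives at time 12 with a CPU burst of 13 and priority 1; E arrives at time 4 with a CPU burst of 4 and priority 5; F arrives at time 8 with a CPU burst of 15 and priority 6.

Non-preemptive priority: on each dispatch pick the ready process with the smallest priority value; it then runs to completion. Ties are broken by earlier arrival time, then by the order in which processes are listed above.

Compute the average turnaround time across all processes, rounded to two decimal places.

Timeline: | C 0-3 | idle 3-4 | E 4-8 | F 8-23 | D 23-36 | B 36-50 | A 50-51 |
Completion: A=51  B=50  C=3  D=36  E=8  F=23
Turnaround times: A=37, B=38, C=3, D=24, E=4, F=15
Average turnaround = (37+38+3+24+4+15) / 6 = 121/6 = 20.17

20.17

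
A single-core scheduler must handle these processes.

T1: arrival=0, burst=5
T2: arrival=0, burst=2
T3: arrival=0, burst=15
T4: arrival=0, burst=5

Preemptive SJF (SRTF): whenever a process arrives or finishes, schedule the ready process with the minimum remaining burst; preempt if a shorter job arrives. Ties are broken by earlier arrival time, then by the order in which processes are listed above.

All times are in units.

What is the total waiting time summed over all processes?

21

Schedule: | T2 0-2 | T1 2-7 | T4 7-12 | T3 12-27 |
Completion: T1=7  T2=2  T3=27  T4=12
Waiting = turnaround − burst: T1=2, T2=0, T3=12, T4=7
Total waiting = 2 + 0 + 12 + 7 = 21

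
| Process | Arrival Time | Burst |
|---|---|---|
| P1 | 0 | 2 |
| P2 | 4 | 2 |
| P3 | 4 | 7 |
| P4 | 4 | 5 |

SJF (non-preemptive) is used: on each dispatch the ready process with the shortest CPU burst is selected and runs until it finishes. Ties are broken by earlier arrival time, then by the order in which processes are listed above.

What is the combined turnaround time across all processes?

25

Gantt: | P1 0-2 | idle 2-4 | P2 4-6 | P4 6-11 | P3 11-18 |
Completion: P1=2  P2=6  P3=18  P4=11
Turnaround = completion − arrival: P1=2, P2=2, P3=14, P4=7
Total turnaround = 2 + 2 + 14 + 7 = 25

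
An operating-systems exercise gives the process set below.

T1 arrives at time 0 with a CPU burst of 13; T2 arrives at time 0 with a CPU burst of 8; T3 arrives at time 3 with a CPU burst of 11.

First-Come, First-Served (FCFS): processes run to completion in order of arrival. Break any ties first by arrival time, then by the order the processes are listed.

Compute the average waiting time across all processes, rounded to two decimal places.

10.33

Schedule: | T1 0-13 | T2 13-21 | T3 21-32 |
Completion: T1=13  T2=21  T3=32
Turnaround (C−A): T1=13  T2=21  T3=29
Waiting times: T1=0, T2=13, T3=18
Average waiting = (0+13+18) / 3 = 31/3 = 10.33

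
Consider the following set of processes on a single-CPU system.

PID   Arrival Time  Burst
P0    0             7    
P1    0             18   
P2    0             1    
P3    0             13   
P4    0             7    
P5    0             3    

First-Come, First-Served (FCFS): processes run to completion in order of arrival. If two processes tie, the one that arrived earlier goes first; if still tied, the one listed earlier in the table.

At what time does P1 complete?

25

Timeline: | P0 0-7 | P1 7-25 | P2 25-26 | P3 26-39 | P4 39-46 | P5 46-49 |
Completion: P0=7  P1=25  P2=26  P3=39  P4=46  P5=49
Turnaround (C−A): P0=7  P1=25  P2=26  P3=39  P4=46  P5=49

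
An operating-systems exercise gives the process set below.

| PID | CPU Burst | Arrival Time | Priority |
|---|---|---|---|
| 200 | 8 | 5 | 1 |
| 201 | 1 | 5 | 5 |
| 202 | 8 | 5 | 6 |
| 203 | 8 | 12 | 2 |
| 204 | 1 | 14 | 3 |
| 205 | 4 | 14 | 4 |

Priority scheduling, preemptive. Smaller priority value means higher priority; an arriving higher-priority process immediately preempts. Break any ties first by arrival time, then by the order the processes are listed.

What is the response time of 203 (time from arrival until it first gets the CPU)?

Gantt: | idle 0-5 | 200 5-13 | 203 13-21 | 204 21-22 | 205 22-26 | 201 26-27 | 202 27-35 |
Completion: 200=13  201=27  202=35  203=21  204=22  205=26
Turnaround (C−A): 200=8  201=22  202=30  203=9  204=8  205=12
Response(203) = first start − arrival = 13 − 12 = 1

1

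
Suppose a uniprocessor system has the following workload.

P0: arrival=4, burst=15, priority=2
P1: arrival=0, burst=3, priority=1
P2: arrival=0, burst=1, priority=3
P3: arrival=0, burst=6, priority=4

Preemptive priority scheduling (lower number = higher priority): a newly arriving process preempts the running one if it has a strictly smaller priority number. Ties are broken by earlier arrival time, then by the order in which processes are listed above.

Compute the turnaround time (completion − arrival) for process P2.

4

Timeline: | P1 0-3 | P2 3-4 | P0 4-19 | P3 19-25 |
Completion: P0=19  P1=3  P2=4  P3=25
Turnaround(P2) = completion − arrival = 4 − 0 = 4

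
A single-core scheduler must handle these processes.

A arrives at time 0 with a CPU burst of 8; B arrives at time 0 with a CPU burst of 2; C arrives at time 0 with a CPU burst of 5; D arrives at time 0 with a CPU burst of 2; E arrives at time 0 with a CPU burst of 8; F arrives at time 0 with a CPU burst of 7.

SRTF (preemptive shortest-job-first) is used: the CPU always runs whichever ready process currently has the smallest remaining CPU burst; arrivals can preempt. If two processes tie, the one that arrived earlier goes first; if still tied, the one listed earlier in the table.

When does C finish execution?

Timeline: | B 0-2 | D 2-4 | C 4-9 | F 9-16 | A 16-24 | E 24-32 |
Completion: A=24  B=2  C=9  D=4  E=32  F=16

9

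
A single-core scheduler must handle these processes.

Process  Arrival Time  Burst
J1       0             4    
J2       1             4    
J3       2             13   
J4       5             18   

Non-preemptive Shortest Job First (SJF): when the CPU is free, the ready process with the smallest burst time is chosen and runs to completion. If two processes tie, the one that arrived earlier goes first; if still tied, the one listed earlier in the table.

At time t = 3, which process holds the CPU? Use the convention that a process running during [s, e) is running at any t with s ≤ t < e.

Schedule: | J1 0-4 | J2 4-8 | J3 8-21 | J4 21-39 |
Completion: J1=4  J2=8  J3=21  J4=39
Turnaround (C−A): J1=4  J2=7  J3=19  J4=34

J1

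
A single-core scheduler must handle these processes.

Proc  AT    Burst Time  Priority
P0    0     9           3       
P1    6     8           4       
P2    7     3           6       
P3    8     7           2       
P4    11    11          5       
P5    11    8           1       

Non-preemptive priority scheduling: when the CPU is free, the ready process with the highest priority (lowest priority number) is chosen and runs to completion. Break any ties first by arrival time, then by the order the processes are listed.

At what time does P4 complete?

43

Gantt: | P0 0-9 | P3 9-16 | P5 16-24 | P1 24-32 | P4 32-43 | P2 43-46 |
Completion: P0=9  P1=32  P2=46  P3=16  P4=43  P5=24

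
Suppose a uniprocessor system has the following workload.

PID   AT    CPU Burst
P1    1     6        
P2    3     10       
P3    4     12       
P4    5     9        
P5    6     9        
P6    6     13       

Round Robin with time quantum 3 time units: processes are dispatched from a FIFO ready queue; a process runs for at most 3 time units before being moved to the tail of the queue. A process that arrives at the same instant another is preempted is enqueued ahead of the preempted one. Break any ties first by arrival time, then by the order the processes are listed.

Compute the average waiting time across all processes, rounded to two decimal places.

Timeline: | idle 0-1 | P1 1-4 | P2 4-7 | P3 7-10 | P1 10-13 | P4 13-16 | P5 16-19 | P6 19-22 | P2 22-25 | P3 25-28 | P4 28-31 | P5 31-34 | P6 34-37 | P2 37-40 | P3 40-43 | P4 43-46 | P5 46-49 | P6 49-52 | P2 52-53 | P3 53-56 | P6 56-60 |
Completion: P1=13  P2=53  P3=56  P4=46  P5=49  P6=60
Waiting times: P1=6, P2=40, P3=40, P4=32, P5=34, P6=41
Average waiting = (6+40+40+32+34+41) / 6 = 193/6 = 32.17

32.17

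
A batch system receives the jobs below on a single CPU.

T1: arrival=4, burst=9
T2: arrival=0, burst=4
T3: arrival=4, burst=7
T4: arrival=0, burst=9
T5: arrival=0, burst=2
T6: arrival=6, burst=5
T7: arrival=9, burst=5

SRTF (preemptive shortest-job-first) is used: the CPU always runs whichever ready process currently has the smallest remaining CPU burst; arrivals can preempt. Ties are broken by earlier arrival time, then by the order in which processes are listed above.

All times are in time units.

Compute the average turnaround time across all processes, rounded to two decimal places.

15.43

Schedule: | T5 0-2 | T2 2-6 | T6 6-11 | T7 11-16 | T3 16-23 | T4 23-32 | T1 32-41 |
Completion: T1=41  T2=6  T3=23  T4=32  T5=2  T6=11  T7=16
Turnaround (C−A): T1=37  T2=6  T3=19  T4=32  T5=2  T6=5  T7=7
Turnaround times: T1=37, T2=6, T3=19, T4=32, T5=2, T6=5, T7=7
Average turnaround = (37+6+19+32+2+5+7) / 7 = 108/7 = 15.43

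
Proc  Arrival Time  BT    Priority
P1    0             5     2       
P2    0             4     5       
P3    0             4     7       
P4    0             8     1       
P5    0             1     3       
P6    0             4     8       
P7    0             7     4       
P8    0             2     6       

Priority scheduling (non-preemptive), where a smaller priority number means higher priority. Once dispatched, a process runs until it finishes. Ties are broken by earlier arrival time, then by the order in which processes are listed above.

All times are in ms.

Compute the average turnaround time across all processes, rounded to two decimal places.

21.75

Timeline: | P4 0-8 | P1 8-13 | P5 13-14 | P7 14-21 | P2 21-25 | P8 25-27 | P3 27-31 | P6 31-35 |
Completion: P1=13  P2=25  P3=31  P4=8  P5=14  P6=35  P7=21  P8=27
Turnaround times: P1=13, P2=25, P3=31, P4=8, P5=14, P6=35, P7=21, P8=27
Average turnaround = (13+25+31+8+14+35+21+27) / 8 = 174/8 = 21.75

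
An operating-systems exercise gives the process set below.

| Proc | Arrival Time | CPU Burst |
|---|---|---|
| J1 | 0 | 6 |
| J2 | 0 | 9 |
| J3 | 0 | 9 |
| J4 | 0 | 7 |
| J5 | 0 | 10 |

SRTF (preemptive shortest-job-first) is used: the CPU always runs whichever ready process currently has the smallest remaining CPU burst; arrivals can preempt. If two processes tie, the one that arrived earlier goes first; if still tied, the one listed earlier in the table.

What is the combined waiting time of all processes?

Gantt: | J1 0-6 | J4 6-13 | J2 13-22 | J3 22-31 | J5 31-41 |
Completion: J1=6  J2=22  J3=31  J4=13  J5=41
Waiting = turnaround − burst: J1=0, J2=13, J3=22, J4=6, J5=31
Total waiting = 0 + 13 + 22 + 6 + 31 = 72

72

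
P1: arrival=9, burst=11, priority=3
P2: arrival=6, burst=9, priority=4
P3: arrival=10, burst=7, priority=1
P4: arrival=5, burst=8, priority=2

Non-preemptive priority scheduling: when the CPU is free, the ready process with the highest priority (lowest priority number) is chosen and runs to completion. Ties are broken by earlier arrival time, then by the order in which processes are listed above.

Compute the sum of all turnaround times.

74

Gantt: | idle 0-5 | P4 5-13 | P3 13-20 | P1 20-31 | P2 31-40 |
Completion: P1=31  P2=40  P3=20  P4=13
Turnaround (C−A): P1=22  P2=34  P3=10  P4=8
Turnaround = completion − arrival: P1=22, P2=34, P3=10, P4=8
Total turnaround = 22 + 34 + 10 + 8 = 74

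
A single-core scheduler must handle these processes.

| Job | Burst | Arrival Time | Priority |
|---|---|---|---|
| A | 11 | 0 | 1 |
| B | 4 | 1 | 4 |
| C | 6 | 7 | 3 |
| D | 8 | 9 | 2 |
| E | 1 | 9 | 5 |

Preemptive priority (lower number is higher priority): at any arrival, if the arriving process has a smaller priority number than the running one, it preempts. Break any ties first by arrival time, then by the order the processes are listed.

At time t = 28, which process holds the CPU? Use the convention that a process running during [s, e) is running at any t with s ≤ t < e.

Gantt: | A 0-11 | D 11-19 | C 19-25 | B 25-29 | E 29-30 |
Completion: A=11  B=29  C=25  D=19  E=30
Turnaround (C−A): A=11  B=28  C=18  D=10  E=21

B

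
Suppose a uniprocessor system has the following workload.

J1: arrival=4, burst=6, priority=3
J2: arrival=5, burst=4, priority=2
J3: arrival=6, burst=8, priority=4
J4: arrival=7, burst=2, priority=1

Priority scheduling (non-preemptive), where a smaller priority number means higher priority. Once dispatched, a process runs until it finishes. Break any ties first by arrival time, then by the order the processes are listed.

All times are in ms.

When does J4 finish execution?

Timeline: | idle 0-4 | J1 4-10 | J4 10-12 | J2 12-16 | J3 16-24 |
Completion: J1=10  J2=16  J3=24  J4=12
Turnaround (C−A): J1=6  J2=11  J3=18  J4=5

12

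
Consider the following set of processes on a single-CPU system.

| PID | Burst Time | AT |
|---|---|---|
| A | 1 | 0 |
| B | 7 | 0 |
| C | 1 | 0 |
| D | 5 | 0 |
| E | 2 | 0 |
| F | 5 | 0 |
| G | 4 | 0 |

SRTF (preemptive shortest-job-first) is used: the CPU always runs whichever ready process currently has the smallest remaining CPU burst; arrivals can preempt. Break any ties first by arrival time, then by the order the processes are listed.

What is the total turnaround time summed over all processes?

71

Gantt: | A 0-1 | C 1-2 | E 2-4 | G 4-8 | D 8-13 | F 13-18 | B 18-25 |
Completion: A=1  B=25  C=2  D=13  E=4  F=18  G=8
Turnaround = completion − arrival: A=1, B=25, C=2, D=13, E=4, F=18, G=8
Total turnaround = 1 + 25 + 2 + 13 + 4 + 18 + 8 = 71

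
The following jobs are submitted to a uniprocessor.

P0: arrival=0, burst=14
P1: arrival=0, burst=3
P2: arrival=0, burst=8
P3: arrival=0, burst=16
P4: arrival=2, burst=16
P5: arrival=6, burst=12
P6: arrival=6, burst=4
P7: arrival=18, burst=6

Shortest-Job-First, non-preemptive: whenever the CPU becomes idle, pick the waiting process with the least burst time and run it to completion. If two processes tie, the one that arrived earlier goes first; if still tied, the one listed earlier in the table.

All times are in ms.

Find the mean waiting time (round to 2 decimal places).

20.88

Schedule: | P1 0-3 | P2 3-11 | P6 11-15 | P5 15-27 | P7 27-33 | P0 33-47 | P3 47-63 | P4 63-79 |
Completion: P0=47  P1=3  P2=11  P3=63  P4=79  P5=27  P6=15  P7=33
Waiting times: P0=33, P1=0, P2=3, P3=47, P4=61, P5=9, P6=5, P7=9
Average waiting = (33+0+3+47+61+9+5+9) / 8 = 167/8 = 20.88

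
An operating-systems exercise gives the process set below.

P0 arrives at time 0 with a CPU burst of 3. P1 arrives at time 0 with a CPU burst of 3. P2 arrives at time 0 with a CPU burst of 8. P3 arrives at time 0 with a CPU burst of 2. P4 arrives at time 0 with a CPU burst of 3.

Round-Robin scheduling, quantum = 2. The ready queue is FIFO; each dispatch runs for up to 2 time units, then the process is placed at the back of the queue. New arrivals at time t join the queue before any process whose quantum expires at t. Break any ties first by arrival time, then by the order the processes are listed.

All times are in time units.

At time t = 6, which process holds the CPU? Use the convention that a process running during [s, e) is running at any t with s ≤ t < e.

Gantt: | P0 0-2 | P1 2-4 | P2 4-6 | P3 6-8 | P4 8-10 | P0 10-11 | P1 11-12 | P2 12-14 | P4 14-15 | P2 15-19 |
Completion: P0=11  P1=12  P2=19  P3=8  P4=15
Turnaround (C−A): P0=11  P1=12  P2=19  P3=8  P4=15

P3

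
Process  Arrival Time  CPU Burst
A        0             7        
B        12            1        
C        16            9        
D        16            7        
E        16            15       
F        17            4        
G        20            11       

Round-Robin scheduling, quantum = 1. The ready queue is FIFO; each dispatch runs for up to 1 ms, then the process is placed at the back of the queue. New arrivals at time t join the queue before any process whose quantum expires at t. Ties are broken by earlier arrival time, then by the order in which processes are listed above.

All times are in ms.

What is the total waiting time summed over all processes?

Schedule: | A 0-7 | idle 7-12 | B 12-13 | idle 13-16 | C 16-17 | D 17-18 | E 18-19 | F 19-20 | C 20-21 | D 21-22 | E 22-23 | G 23-24 | F 24-25 | C 25-26 | D 26-27 | E 27-28 | G 28-29 | F 29-30 | C 30-31 | D 31-32 | E 32-33 | G 33-34 | F 34-35 | C 35-36 | D 36-37 | E 37-38 | G 38-39 | C 39-40 | D 40-41 | E 41-42 | G 42-43 | C 43-44 | D 44-45 | E 45-46 | G 46-47 | C 47-48 | E 48-49 | G 49-50 | C 50-51 | E 51-52 | G 52-53 | E 53-54 | G 54-55 | E 55-56 | G 56-57 | E 57-58 | G 58-59 | E 59-62 |
Completion: A=7  B=13  C=51  D=45  E=62  F=35  G=59
Turnaround (C−A): A=7  B=1  C=35  D=29  E=46  F=18  G=39
Waiting = turnaround − burst: A=0, B=0, C=26, D=22, E=31, F=14, G=28
Total waiting = 0 + 0 + 26 + 22 + 31 + 14 + 28 = 121

121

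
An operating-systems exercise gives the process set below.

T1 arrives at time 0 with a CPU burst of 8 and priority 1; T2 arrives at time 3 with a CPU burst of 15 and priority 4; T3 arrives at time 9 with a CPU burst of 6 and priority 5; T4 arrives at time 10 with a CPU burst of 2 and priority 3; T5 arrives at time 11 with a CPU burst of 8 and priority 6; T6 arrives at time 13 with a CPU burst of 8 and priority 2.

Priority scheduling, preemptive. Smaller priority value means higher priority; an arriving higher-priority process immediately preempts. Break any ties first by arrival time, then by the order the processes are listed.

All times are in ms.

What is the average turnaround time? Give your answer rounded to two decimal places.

19.00

Timeline: | T1 0-8 | T2 8-10 | T4 10-12 | T2 12-13 | T6 13-21 | T2 21-33 | T3 33-39 | T5 39-47 |
Completion: T1=8  T2=33  T3=39  T4=12  T5=47  T6=21
Turnaround times: T1=8, T2=30, T3=30, T4=2, T5=36, T6=8
Average turnaround = (8+30+30+2+36+8) / 6 = 114/6 = 19.00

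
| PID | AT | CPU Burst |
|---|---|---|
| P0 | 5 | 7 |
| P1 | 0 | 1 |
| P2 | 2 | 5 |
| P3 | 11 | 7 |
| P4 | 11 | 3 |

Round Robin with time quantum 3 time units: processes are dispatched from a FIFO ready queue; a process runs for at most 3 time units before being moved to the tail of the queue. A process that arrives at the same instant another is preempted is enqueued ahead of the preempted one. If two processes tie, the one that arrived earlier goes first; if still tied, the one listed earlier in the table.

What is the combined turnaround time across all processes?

Gantt: | P1 0-1 | idle 1-2 | P2 2-5 | P0 5-8 | P2 8-10 | P0 10-13 | P3 13-16 | P4 16-19 | P0 19-20 | P3 20-24 |
Completion: P0=20  P1=1  P2=10  P3=24  P4=19
Turnaround (C−A): P0=15  P1=1  P2=8  P3=13  P4=8
Turnaround = completion − arrival: P0=15, P1=1, P2=8, P3=13, P4=8
Total turnaround = 15 + 1 + 8 + 13 + 8 = 45

45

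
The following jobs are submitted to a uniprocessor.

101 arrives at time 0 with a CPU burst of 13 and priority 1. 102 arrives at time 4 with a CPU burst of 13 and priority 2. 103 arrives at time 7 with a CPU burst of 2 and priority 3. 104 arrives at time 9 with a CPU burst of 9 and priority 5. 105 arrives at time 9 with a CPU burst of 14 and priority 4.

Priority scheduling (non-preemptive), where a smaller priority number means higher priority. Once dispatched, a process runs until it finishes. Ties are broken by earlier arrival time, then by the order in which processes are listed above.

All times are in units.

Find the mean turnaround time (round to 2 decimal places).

Timeline: | 101 0-13 | 102 13-26 | 103 26-28 | 105 28-42 | 104 42-51 |
Completion: 101=13  102=26  103=28  104=51  105=42
Turnaround times: 101=13, 102=22, 103=21, 104=42, 105=33
Average turnaround = (13+22+21+42+33) / 5 = 131/5 = 26.20

26.20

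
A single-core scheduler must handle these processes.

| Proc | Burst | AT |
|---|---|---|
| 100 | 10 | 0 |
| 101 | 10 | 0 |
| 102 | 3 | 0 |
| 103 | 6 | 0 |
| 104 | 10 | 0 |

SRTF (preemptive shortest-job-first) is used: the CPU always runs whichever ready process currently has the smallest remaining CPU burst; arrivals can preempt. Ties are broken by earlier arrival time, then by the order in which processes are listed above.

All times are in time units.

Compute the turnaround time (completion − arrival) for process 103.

9

Timeline: | 102 0-3 | 103 3-9 | 100 9-19 | 101 19-29 | 104 29-39 |
Completion: 100=19  101=29  102=3  103=9  104=39
Turnaround (C−A): 100=19  101=29  102=3  103=9  104=39
Turnaround(103) = completion − arrival = 9 − 0 = 9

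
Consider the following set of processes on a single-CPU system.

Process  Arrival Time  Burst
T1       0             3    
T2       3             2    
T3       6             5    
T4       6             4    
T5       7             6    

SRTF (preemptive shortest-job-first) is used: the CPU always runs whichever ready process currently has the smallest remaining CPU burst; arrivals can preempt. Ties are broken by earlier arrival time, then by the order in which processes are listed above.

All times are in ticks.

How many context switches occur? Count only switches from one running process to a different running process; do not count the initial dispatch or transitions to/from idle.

3

Gantt: | T1 0-3 | T2 3-5 | idle 5-6 | T4 6-10 | T3 10-15 | T5 15-21 |
Completion: T1=3  T2=5  T3=15  T4=10  T5=21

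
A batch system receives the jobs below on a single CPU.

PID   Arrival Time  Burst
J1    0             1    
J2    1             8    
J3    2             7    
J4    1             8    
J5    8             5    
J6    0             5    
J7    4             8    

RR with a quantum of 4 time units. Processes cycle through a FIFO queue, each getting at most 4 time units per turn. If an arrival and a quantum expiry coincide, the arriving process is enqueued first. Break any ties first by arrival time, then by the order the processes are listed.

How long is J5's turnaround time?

34

Gantt: | J1 0-1 | J6 1-5 | J2 5-9 | J4 9-13 | J3 13-17 | J7 17-21 | J6 21-22 | J5 22-26 | J2 26-30 | J4 30-34 | J3 34-37 | J7 37-41 | J5 41-42 |
Completion: J1=1  J2=30  J3=37  J4=34  J5=42  J6=22  J7=41
Turnaround (C−A): J1=1  J2=29  J3=35  J4=33  J5=34  J6=22  J7=37
Turnaround(J5) = completion − arrival = 42 − 8 = 34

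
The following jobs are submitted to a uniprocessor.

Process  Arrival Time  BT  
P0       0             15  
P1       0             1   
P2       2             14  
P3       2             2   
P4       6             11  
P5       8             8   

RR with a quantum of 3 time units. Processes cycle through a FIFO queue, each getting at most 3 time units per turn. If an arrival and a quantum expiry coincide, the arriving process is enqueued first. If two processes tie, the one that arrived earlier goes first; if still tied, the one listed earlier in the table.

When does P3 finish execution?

9

Timeline: | P0 0-3 | P1 3-4 | P2 4-7 | P3 7-9 | P0 9-12 | P4 12-15 | P2 15-18 | P5 18-21 | P0 21-24 | P4 24-27 | P2 27-30 | P5 30-33 | P0 33-36 | P4 36-39 | P2 39-42 | P5 42-44 | P0 44-47 | P4 47-49 | P2 49-51 |
Completion: P0=47  P1=4  P2=51  P3=9  P4=49  P5=44
Turnaround (C−A): P0=47  P1=4  P2=49  P3=7  P4=43  P5=36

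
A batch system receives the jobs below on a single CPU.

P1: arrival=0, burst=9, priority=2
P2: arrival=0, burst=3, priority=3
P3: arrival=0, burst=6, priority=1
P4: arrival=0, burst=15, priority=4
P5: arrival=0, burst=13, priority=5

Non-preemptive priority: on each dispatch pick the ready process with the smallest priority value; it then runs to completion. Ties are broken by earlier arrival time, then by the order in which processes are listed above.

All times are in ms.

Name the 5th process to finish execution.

P5

Timeline: | P3 0-6 | P1 6-15 | P2 15-18 | P4 18-33 | P5 33-46 |
Completion: P1=15  P2=18  P3=6  P4=33  P5=46
Turnaround (C−A): P1=15  P2=18  P3=6  P4=33  P5=46
Finish order: P3 → P1 → P2 → P4 → P5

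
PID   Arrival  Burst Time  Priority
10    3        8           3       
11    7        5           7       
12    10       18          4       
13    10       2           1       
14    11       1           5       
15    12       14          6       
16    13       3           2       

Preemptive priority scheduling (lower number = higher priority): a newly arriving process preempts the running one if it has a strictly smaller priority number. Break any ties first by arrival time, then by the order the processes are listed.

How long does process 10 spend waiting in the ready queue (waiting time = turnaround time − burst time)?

2

Schedule: | idle 0-3 | 10 3-10 | 13 10-12 | 10 12-13 | 16 13-16 | 12 16-34 | 14 34-35 | 15 35-49 | 11 49-54 |
Completion: 10=13  11=54  12=34  13=12  14=35  15=49  16=16
Waiting(10) = turnaround − burst = 10 − 8 = 2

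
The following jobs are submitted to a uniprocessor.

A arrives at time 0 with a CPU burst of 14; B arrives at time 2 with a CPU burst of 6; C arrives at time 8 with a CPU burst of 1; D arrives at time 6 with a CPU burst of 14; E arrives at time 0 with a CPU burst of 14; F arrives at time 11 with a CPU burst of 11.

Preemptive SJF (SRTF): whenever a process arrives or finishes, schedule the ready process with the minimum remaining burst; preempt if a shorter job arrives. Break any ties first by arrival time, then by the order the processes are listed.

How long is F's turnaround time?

Schedule: | A 0-2 | B 2-8 | C 8-9 | A 9-21 | F 21-32 | E 32-46 | D 46-60 |
Completion: A=21  B=8  C=9  D=60  E=46  F=32
Turnaround (C−A): A=21  B=6  C=1  D=54  E=46  F=21
Turnaround(F) = completion − arrival = 32 − 11 = 21

21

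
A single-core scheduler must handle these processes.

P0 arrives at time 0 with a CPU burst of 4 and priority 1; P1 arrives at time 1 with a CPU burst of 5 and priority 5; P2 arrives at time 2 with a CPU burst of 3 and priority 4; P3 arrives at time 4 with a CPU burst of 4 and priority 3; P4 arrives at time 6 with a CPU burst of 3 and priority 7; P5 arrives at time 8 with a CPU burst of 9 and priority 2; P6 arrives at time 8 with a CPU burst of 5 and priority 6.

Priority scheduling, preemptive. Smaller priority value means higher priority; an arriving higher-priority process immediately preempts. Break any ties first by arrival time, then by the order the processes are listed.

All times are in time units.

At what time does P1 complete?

25

Gantt: | P0 0-4 | P3 4-8 | P5 8-17 | P2 17-20 | P1 20-25 | P6 25-30 | P4 30-33 |
Completion: P0=4  P1=25  P2=20  P3=8  P4=33  P5=17  P6=30
Turnaround (C−A): P0=4  P1=24  P2=18  P3=4  P4=27  P5=9  P6=22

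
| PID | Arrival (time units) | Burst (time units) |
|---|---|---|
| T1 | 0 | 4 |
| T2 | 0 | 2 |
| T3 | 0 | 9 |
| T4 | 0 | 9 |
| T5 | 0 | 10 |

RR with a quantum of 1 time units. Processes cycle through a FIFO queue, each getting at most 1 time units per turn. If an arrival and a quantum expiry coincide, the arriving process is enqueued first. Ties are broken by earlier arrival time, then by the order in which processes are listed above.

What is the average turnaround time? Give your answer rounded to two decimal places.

23.80

Schedule: | T1 0-1 | T2 1-2 | T3 2-3 | T4 3-4 | T5 4-5 | T1 5-6 | T2 6-7 | T3 7-8 | T4 8-9 | T5 9-10 | T1 10-11 | T3 11-12 | T4 12-13 | T5 13-14 | T1 14-15 | T3 15-16 | T4 16-17 | T5 17-18 | T3 18-19 | T4 19-20 | T5 20-21 | T3 21-22 | T4 22-23 | T5 23-24 | T3 24-25 | T4 25-26 | T5 26-27 | T3 27-28 | T4 28-29 | T5 29-30 | T3 30-31 | T4 31-32 | T5 32-34 |
Completion: T1=15  T2=7  T3=31  T4=32  T5=34
Turnaround (C−A): T1=15  T2=7  T3=31  T4=32  T5=34
Turnaround times: T1=15, T2=7, T3=31, T4=32, T5=34
Average turnaround = (15+7+31+32+34) / 5 = 119/5 = 23.80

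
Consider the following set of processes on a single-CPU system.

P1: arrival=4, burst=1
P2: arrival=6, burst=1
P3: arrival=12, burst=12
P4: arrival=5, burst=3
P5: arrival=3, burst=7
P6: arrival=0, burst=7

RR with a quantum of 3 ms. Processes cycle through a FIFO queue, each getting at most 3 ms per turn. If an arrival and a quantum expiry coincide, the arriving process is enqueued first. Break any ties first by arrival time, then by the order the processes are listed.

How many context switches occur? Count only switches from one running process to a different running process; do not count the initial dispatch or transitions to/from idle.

10

Gantt: | P6 0-3 | P5 3-6 | P6 6-9 | P1 9-10 | P4 10-13 | P2 13-14 | P5 14-17 | P6 17-18 | P3 18-21 | P5 21-22 | P3 22-31 |
Completion: P1=10  P2=14  P3=31  P4=13  P5=22  P6=18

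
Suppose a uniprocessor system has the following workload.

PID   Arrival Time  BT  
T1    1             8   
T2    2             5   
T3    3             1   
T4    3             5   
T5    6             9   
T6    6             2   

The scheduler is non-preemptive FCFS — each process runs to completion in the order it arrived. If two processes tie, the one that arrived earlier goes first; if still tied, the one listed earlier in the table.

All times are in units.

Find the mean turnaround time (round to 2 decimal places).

Gantt: | idle 0-1 | T1 1-9 | T2 9-14 | T3 14-15 | T4 15-20 | T5 20-29 | T6 29-31 |
Completion: T1=9  T2=14  T3=15  T4=20  T5=29  T6=31
Turnaround (C−A): T1=8  T2=12  T3=12  T4=17  T5=23  T6=25
Turnaround times: T1=8, T2=12, T3=12, T4=17, T5=23, T6=25
Average turnaround = (8+12+12+17+23+25) / 6 = 97/6 = 16.17

16.17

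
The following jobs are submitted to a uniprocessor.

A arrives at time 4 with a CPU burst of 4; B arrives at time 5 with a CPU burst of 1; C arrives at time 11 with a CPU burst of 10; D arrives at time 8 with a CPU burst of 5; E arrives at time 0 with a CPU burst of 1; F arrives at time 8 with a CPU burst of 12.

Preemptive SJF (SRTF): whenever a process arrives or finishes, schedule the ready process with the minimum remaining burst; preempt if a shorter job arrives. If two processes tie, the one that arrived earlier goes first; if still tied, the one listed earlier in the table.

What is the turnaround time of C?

Schedule: | E 0-1 | idle 1-4 | A 4-5 | B 5-6 | A 6-9 | D 9-14 | C 14-24 | F 24-36 |
Completion: A=9  B=6  C=24  D=14  E=1  F=36
Turnaround (C−A): A=5  B=1  C=13  D=6  E=1  F=28
Turnaround(C) = completion − arrival = 24 − 11 = 13

13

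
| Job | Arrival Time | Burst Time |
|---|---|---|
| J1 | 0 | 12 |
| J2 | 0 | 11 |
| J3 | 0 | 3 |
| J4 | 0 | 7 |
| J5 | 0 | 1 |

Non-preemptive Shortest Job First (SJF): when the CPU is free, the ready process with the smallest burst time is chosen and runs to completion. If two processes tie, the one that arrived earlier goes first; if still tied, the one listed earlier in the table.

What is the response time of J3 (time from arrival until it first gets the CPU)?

Gantt: | J5 0-1 | J3 1-4 | J4 4-11 | J2 11-22 | J1 22-34 |
Completion: J1=34  J2=22  J3=4  J4=11  J5=1
Response(J3) = first start − arrival = 1 − 0 = 1

1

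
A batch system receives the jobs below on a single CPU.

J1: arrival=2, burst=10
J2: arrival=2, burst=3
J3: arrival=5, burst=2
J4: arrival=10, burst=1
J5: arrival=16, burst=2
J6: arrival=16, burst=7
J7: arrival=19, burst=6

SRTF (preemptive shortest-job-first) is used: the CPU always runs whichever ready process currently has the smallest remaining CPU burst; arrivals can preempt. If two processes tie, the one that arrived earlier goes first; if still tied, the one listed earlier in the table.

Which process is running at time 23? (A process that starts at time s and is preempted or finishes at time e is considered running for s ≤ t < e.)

J7

Timeline: | idle 0-2 | J2 2-5 | J3 5-7 | J1 7-10 | J4 10-11 | J1 11-18 | J5 18-20 | J7 20-26 | J6 26-33 |
Completion: J1=18  J2=5  J3=7  J4=11  J5=20  J6=33  J7=26
Turnaround (C−A): J1=16  J2=3  J3=2  J4=1  J5=4  J6=17  J7=7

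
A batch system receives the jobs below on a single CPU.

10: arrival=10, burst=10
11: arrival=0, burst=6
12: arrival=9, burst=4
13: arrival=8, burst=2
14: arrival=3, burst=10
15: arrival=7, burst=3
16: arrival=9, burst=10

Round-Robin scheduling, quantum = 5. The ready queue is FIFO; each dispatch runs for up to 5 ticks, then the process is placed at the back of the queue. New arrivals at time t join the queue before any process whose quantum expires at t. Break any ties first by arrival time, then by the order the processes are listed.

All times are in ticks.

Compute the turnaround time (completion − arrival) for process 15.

7

Gantt: | 11 0-5 | 14 5-10 | 11 10-11 | 15 11-14 | 13 14-16 | 12 16-20 | 16 20-25 | 10 25-30 | 14 30-35 | 16 35-40 | 10 40-45 |
Completion: 10=45  11=11  12=20  13=16  14=35  15=14  16=40
Turnaround (C−A): 10=35  11=11  12=11  13=8  14=32  15=7  16=31
Turnaround(15) = completion − arrival = 14 − 7 = 7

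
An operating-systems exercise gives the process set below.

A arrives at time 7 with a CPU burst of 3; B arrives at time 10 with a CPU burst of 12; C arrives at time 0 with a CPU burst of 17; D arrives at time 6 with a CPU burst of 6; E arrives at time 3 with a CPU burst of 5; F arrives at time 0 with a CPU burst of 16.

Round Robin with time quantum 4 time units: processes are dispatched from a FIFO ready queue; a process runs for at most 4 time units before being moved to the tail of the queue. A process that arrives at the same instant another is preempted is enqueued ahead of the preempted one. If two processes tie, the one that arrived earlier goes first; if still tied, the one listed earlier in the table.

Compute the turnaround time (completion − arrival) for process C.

Timeline: | C 0-4 | F 4-8 | E 8-12 | C 12-16 | D 16-20 | A 20-23 | F 23-27 | B 27-31 | E 31-32 | C 32-36 | D 36-38 | F 38-42 | B 42-46 | C 46-50 | F 50-54 | B 54-58 | C 58-59 |
Completion: A=23  B=58  C=59  D=38  E=32  F=54
Turnaround (C−A): A=16  B=48  C=59  D=32  E=29  F=54
Turnaround(C) = completion − arrival = 59 − 0 = 59

59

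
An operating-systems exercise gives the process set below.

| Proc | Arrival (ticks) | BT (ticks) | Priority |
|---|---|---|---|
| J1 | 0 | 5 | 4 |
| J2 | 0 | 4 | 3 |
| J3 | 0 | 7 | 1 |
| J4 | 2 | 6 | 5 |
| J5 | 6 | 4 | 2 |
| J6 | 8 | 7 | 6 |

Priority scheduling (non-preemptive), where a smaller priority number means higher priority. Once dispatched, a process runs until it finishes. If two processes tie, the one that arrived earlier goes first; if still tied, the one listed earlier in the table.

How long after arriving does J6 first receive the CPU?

Timeline: | J3 0-7 | J5 7-11 | J2 11-15 | J1 15-20 | J4 20-26 | J6 26-33 |
Completion: J1=20  J2=15  J3=7  J4=26  J5=11  J6=33
Turnaround (C−A): J1=20  J2=15  J3=7  J4=24  J5=5  J6=25
Response(J6) = first start − arrival = 26 − 8 = 18

18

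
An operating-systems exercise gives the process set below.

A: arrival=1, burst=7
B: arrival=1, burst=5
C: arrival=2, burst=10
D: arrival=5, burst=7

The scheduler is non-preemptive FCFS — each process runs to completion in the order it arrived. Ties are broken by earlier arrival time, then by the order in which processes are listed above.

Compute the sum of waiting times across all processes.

36

Gantt: | idle 0-1 | A 1-8 | B 8-13 | C 13-23 | D 23-30 |
Completion: A=8  B=13  C=23  D=30
Waiting = turnaround − burst: A=0, B=7, C=11, D=18
Total waiting = 0 + 7 + 11 + 18 = 36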